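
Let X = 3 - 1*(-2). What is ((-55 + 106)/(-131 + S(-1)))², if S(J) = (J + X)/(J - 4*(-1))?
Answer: 23409/151321 ≈ 0.15470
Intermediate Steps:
X = 5 (X = 3 + 2 = 5)
S(J) = (5 + J)/(4 + J) (S(J) = (J + 5)/(J - 4*(-1)) = (5 + J)/(J + 4) = (5 + J)/(4 + J))
((-55 + 106)/(-131 + S(-1)))² = ((-55 + 106)/(-131 + (5 - 1)/(4 - 1)))² = (51/(-131 + 4/3))² = (51/(-389/3))² = (51*(-3/389))² = (-153/389)² = 23409/151321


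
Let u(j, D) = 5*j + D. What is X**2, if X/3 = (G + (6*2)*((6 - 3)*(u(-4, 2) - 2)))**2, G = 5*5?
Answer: 2099818355625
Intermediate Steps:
u(j, D) = D + 5*j
G = 25
X = 1449075 (X = 3*(25 + (6*2)*((6 - 3)*((2 + 5*(-4)) - 2)))**2 = 3*(25 + 12*(3*((2 - 20) - 2)))**2 = 3*(25 + 12*(3*(-18 - 2)))**2 = 3*(25 + 12*(3*(-20)))**2 = 3*(25 + 12*(-60))**2 = 3*(25 - 720)**2 = 3*(-695)**2 = 3*483025 = 1449075)
X**2 = 1449075**2 = 2099818355625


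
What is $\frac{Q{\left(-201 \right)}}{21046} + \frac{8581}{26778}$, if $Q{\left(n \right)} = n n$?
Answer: $\frac{315613426}{140892447} \approx 2.2401$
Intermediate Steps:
$Q{\left(n \right)} = n^{2}$
$\frac{Q{\left(-201 \right)}}{21046} + \frac{8581}{26778} = \frac{\left(-201\right)^{2}}{21046} + \frac{8581}{26778} = 40401 \cdot \frac{1}{21046} + 8581 \cdot \frac{1}{26778} = \frac{40401}{21046} + \frac{8581}{26778} = \frac{315613426}{140892447}$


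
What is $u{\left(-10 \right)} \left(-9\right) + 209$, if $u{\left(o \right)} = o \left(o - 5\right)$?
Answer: $-1141$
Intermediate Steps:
$u{\left(o \right)} = o \left(-5 + o\right)$
$u{\left(-10 \right)} \left(-9\right) + 209 = - 10 \left(-5 - 10\right) \left(-9\right) + 209 = \left(-10\right) \left(-15\right) \left(-9\right) + 209 = 150 \left(-9\right) + 209 = -1350 + 209 = -1141$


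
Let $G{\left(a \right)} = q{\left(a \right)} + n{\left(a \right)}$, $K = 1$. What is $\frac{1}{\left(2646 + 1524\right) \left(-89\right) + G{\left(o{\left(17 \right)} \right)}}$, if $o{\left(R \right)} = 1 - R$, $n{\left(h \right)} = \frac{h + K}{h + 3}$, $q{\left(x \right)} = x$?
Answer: $- \frac{13}{4824883} \approx -2.6944 \cdot 10^{-6}$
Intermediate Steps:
$n{\left(h \right)} = \frac{1 + h}{3 + h}$ ($n{\left(h \right)} = \frac{h + 1}{h + 3} = \frac{1 + h}{3 + h}$)
$G{\left(a \right)} = a + \frac{1 + a}{3 + a}$
$\frac{1}{\left(2646 + 1524\right) \left(-89\right) + G{\left(o{\left(17 \right)} \right)}} = \frac{1}{\left(2646 + 1524\right) \left(-89\right) + \frac{1 + \left(1 - 17\right) + \left(1 - 17\right) \left(3 + \left(1 - 17\right)\right)}{3 + \left(1 - 17\right)}} = \frac{1}{4170 \left(-89\right) + \frac{1 + \left(1 - 17\right) + \left(1 - 17\right) \left(3 + \left(1 - 17\right)\right)}{3 + \left(1 - 17\right)}} = \frac{1}{-371130 + \frac{1 - 16 - 16 \left(3 - 16\right)}{3 - 16}} = \frac{1}{-371130 + \frac{1 - 16 - -208}{-13}} = \frac{1}{-371130 - \frac{1 - 16 + 208}{13}} = \frac{1}{-371130 - \frac{193}{13}} = \frac{1}{- \frac{4824883}{13}} = - \frac{13}{4824883}$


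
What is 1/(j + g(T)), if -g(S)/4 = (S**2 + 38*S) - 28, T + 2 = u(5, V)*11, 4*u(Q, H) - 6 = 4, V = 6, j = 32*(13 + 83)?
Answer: -1/3293 ≈ -0.00030367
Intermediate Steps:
j = 3072 (j = 32*96 = 3072)
u(Q, H) = 5/2 (u(Q, H) = 3/2 + (1/4)*4 = 3/2 + 1 = 5/2)
T = 51/2 (T = -2 + (5/2)*11 = -2 + 55/2 = 51/2 ≈ 25.500)
g(S) = 112 - 152*S - 4*S**2 (g(S) = -4*((S**2 + 38*S) - 28) = -4*(-28 + S**2 + 38*S) = 112 - 152*S - 4*S**2)
1/(j + g(T)) = 1/(3072 + (112 - 152*51/2 - 4*(51/2)**2)) = 1/(3072 + (112 - 3876 - 4*2601/4)) = 1/(3072 + (112 - 3876 - 2601)) = 1/(3072 - 6365) = 1/(-3293) = -1/3293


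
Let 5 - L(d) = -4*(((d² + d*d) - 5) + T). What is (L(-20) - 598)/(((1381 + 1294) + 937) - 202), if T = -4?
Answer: 2571/3410 ≈ 0.75396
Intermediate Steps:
L(d) = -31 + 8*d² (L(d) = 5 - (-4)*(((d² + d*d) - 5) - 4) = 5 - (-4)*(((d² + d²) - 5) - 4) = 5 - (-4)*((2*d² - 5) - 4) = 5 - (-4)*((-5 + 2*d²) - 4) = 5 - (-4)*(-9 + 2*d²) = 5 - (36 - 8*d²) = 5 + (-36 + 8*d²) = -31 + 8*d²)
(L(-20) - 598)/(((1381 + 1294) + 937) - 202) = ((-31 + 8*(-20)²) - 598)/(((1381 + 1294) + 937) - 202) = ((-31 + 8*400) - 598)/((2675 + 937) - 202) = ((-31 + 3200) - 598)/(3612 - 202) = (3169 - 598)/3410 = 2571*(1/3410) = 2571/3410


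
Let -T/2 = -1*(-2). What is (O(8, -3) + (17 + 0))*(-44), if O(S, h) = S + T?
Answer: -924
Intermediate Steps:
T = -4 (T = -(-2)*(-2) = -2*2 = -4)
O(S, h) = -4 + S (O(S, h) = S - 4 = -4 + S)
(O(8, -3) + (17 + 0))*(-44) = ((-4 + 8) + (17 + 0))*(-44) = (4 + 17)*(-44) = 21*(-44) = -924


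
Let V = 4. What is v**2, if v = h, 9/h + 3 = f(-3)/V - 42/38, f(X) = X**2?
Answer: 51984/2209 ≈ 23.533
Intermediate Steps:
h = -228/47 (h = 9/(-3 + ((-3)**2/4 - 42/38)) = 9/(-3 + (9*(1/4) - 42*1/38)) = 9/(-3 + (9/4 - 21/19)) = 9/(-3 + 87/76) = 9/(-141/76) = 9*(-76/141) = -228/47 ≈ -4.8511)
v = -228/47 ≈ -4.8511
v**2 = (-228/47)**2 = 51984/2209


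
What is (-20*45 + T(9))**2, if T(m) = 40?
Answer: 739600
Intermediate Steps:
(-20*45 + T(9))**2 = (-20*45 + 40)**2 = (-900 + 40)**2 = (-860)**2 = 739600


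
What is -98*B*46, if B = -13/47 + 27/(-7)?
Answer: 875840/47 ≈ 18635.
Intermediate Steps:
B = -1360/329 (B = -13*1/47 + 27*(-⅐) = -13/47 - 27/7 = -1360/329 ≈ -4.1337)
-98*B*46 = -98*(-1360/329)*46 = (19040/47)*46 = 875840/47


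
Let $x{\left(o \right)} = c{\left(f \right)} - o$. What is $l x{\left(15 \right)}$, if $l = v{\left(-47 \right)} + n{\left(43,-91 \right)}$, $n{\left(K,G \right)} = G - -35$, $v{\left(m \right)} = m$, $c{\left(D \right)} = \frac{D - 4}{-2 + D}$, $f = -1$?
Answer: $\frac{4120}{3} \approx 1373.3$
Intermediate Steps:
$c{\left(D \right)} = \frac{-4 + D}{-2 + D}$
$x{\left(o \right)} = \frac{5}{3} - o$ ($x{\left(o \right)} = \frac{-4 - 1}{-2 - 1} - o = \frac{1}{-3} \left(-5\right) - o = \left(- \frac{1}{3}\right) \left(-5\right) - o = \frac{5}{3} - o$)
$n{\left(K,G \right)} = 35 + G$ ($n{\left(K,G \right)} = G + 35 = 35 + G$)
$l = -103$ ($l = -47 + \left(35 - 91\right) = -47 - 56 = -103$)
$l x{\left(15 \right)} = - 103 \left(\frac{5}{3} - 15\right) = \left(-103\right) \left(- \frac{40}{3}\right) = \frac{4120}{3}$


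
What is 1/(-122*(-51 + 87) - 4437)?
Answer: -1/8829 ≈ -0.00011326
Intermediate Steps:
1/(-122*(-51 + 87) - 4437) = 1/(-122*36 - 4437) = 1/(-4392 - 4437) = 1/(-8829) = -1/8829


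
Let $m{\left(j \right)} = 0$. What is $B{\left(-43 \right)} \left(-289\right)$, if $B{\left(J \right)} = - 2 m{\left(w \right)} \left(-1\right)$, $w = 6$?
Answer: $0$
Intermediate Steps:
$B{\left(J \right)} = 0$ ($B{\left(J \right)} = \left(-2\right) 0 \left(-1\right) = 0 \left(-1\right) = 0$)
$B{\left(-43 \right)} \left(-289\right) = 0 \left(-289\right) = 0$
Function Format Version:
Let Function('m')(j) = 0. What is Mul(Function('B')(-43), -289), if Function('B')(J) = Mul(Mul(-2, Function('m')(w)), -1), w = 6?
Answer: 0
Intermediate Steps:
Function('B')(J) = 0 (Function('B')(J) = Mul(Mul(-2, 0), -1) = Mul(0, -1) = 0)
Mul(Function('B')(-43), -289) = Mul(0, -289) = 0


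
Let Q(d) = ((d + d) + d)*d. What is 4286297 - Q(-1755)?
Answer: -4953778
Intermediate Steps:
Q(d) = 3*d**2 (Q(d) = (2*d + d)*d = (3*d)*d = 3*d**2)
4286297 - Q(-1755) = 4286297 - 3*(-1755)**2 = 4286297 - 3*3080025 = 4286297 - 1*9240075 = 4286297 - 9240075 = -4953778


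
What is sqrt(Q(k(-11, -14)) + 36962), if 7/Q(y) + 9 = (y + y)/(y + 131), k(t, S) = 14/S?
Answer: sqrt(12692336322)/586 ≈ 192.25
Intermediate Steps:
Q(y) = 7/(-9 + 2*y/(131 + y)) (Q(y) = 7/(-9 + (y + y)/(y + 131)) = 7/(-9 + (2*y)/(131 + y)) = 7/(-9 + 2*y/(131 + y)))
sqrt(Q(k(-11, -14)) + 36962) = sqrt(7*(-131 - 14/(-14))/(1179 + 7*(14/(-14))) + 36962) = sqrt(7*(-131 - 14*(-1)/14)/(1179 + 7*(14*(-1/14))) + 36962) = sqrt(7*(-131 - 1*(-1))/(1179 + 7*(-1)) + 36962) = sqrt(7*(-131 + 1)/(1179 - 7) + 36962) = sqrt(7*(-130)/1172 + 36962) = sqrt(7*(1/1172)*(-130) + 36962) = sqrt(-455/586 + 36962) = sqrt(21659277/586) = sqrt(12692336322)/586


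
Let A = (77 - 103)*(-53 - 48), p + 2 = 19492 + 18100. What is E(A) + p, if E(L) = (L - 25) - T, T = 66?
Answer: 40125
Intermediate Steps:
p = 37590 (p = -2 + (19492 + 18100) = -2 + 37592 = 37590)
A = 2626 (A = -26*(-101) = 2626)
E(L) = -91 + L (E(L) = (L - 25) - 1*66 = (-25 + L) - 66 = -91 + L)
E(A) + p = (-91 + 2626) + 37590 = 2535 + 37590 = 40125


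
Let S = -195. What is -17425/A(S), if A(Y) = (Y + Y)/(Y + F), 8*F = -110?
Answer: -2909975/312 ≈ -9326.8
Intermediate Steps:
F = -55/4 (F = (⅛)*(-110) = -55/4 ≈ -13.750)
A(Y) = 2*Y/(-55/4 + Y) (A(Y) = (Y + Y)/(Y - 55/4) = (2*Y)/(-55/4 + Y) = 2*Y/(-55/4 + Y))
-17425/A(S) = -17425/(8*(-195)/(-55 + 4*(-195))) = -17425/(8*(-195)/(-55 - 780)) = -17425/(8*(-195)/(-835)) = -17425/(8*(-195)*(-1/835)) = -17425/312/167 = -17425*167/312 = -2909975/312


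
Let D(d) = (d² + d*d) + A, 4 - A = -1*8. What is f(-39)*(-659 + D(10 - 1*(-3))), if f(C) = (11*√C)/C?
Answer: 1133*I*√39/13 ≈ 544.28*I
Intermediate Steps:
A = 12 (A = 4 - (-1)*8 = 4 - 1*(-8) = 4 + 8 = 12)
f(C) = 11/√C
D(d) = 12 + 2*d² (D(d) = (d² + d*d) + 12 = (d² + d²) + 12 = 2*d² + 12 = 12 + 2*d²)
f(-39)*(-659 + D(10 - 1*(-3))) = (11/√(-39))*(-659 + (12 + 2*(10 - 1*(-3))²)) = (11*(-I*√39/39))*(-659 + (12 + 2*(10 + 3)²)) = (-11*I*√39/39)*(-659 + (12 + 2*13²)) = (-11*I*√39/39)*(-659 + (12 + 2*169)) = (-11*I*√39/39)*(-659 + (12 + 338)) = (-11*I*√39/39)*(-659 + 350) = -11*I*√39/39*(-309) = 1133*I*√39/13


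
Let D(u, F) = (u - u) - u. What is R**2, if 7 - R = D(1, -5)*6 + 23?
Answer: 100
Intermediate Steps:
D(u, F) = -u (D(u, F) = 0 - u = -u)
R = -10 (R = 7 - (-1*1*6 + 23) = 7 - (-1*6 + 23) = 7 - (-6 + 23) = 7 - 1*17 = 7 - 17 = -10)
R**2 = (-10)**2 = 100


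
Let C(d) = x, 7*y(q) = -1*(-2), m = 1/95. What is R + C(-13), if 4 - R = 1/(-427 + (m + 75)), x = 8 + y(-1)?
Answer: 410917/33439 ≈ 12.289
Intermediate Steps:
m = 1/95 ≈ 0.010526
y(q) = 2/7 (y(q) = (-1*(-2))/7 = (⅐)*2 = 2/7)
x = 58/7 (x = 8 + 2/7 = 58/7 ≈ 8.2857)
C(d) = 58/7
R = 133851/33439 (R = 4 - 1/(-427 + (1/95 + 75)) = 4 - 1/(-427 + 7126/95) = 4 - 1/(-33439/95) = 4 - 1*(-95/33439) = 4 + 95/33439 = 133851/33439 ≈ 4.0028)
R + C(-13) = 133851/33439 + 58/7 = 410917/33439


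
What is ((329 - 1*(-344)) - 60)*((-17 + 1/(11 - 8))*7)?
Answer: -214550/3 ≈ -71517.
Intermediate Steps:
((329 - 1*(-344)) - 60)*((-17 + 1/(11 - 8))*7) = ((329 + 344) - 60)*((-17 + 1/3)*7) = (673 - 60)*((-17 + ⅓)*7) = 613*(-50/3*7) = 613*(-350/3) = -214550/3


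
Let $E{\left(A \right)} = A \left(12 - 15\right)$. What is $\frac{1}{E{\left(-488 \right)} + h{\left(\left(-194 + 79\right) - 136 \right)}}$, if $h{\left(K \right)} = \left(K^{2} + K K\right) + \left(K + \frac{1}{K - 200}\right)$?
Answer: $\frac{451}{57373964} \approx 7.8607 \cdot 10^{-6}$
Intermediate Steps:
$E{\left(A \right)} = - 3 A$ ($E{\left(A \right)} = A \left(-3\right) = - 3 A$)
$h{\left(K \right)} = K + \frac{1}{-200 + K} + 2 K^{2}$ ($h{\left(K \right)} = \left(K^{2} + K^{2}\right) + \left(K + \frac{1}{-200 + K}\right) = 2 K^{2} + \left(K + \frac{1}{-200 + K}\right) = K + \frac{1}{-200 + K} + 2 K^{2}$)
$\frac{1}{E{\left(-488 \right)} + h{\left(\left(-194 + 79\right) - 136 \right)}} = \frac{1}{\left(-3\right) \left(-488\right) + \frac{1 - 399 \left(\left(-194 + 79\right) - 136\right)^{2} - 200 \left(\left(-194 + 79\right) - 136\right) + 2 \left(\left(-194 + 79\right) - 136\right)^{3}}{-200 + \left(\left(-194 + 79\right) - 136\right)}} = \frac{1}{1464 + \frac{1 - 399 \left(-115 - 136\right)^{2} - 200 \left(-115 - 136\right) + 2 \left(-115 - 136\right)^{3}}{-200 - 251}} = \frac{1}{1464 + \frac{1 - 399 \left(-251\right)^{2} - -50200 + 2 \left(-251\right)^{3}}{-200 - 251}} = \frac{1}{1464 + \frac{1 - 25137399 + 50200 + 2 \left(-15813251\right)}{-451}} = \frac{1}{1464 - \frac{1 - 25137399 + 50200 - 31626502}{451}} = \frac{1}{1464 - - \frac{56713700}{451}} = \frac{1}{1464 + \frac{56713700}{451}} = \frac{1}{\frac{57373964}{451}} = \frac{451}{57373964}$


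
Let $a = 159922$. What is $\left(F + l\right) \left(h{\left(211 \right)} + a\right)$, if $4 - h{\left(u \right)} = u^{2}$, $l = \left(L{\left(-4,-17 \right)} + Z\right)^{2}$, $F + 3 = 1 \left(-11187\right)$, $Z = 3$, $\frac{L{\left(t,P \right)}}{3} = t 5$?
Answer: $-916431105$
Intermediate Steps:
$L{\left(t,P \right)} = 15 t$ ($L{\left(t,P \right)} = 3 t 5 = 3 \cdot 5 t = 15 t$)
$F = -11190$ ($F = -3 + 1 \left(-11187\right) = -3 - 11187 = -11190$)
$l = 3249$ ($l = \left(15 \left(-4\right) + 3\right)^{2} = \left(-60 + 3\right)^{2} = \left(-57\right)^{2} = 3249$)
$h{\left(u \right)} = 4 - u^{2}$
$\left(F + l\right) \left(h{\left(211 \right)} + a\right) = \left(-11190 + 3249\right) \left(\left(4 - 211^{2}\right) + 159922\right) = - 7941 \left(\left(4 - 44521\right) + 159922\right) = - 7941 \left(-44517 + 159922\right) = \left(-7941\right) 115405 = -916431105$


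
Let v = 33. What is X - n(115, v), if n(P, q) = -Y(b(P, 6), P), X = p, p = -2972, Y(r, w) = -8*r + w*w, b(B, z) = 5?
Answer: 10213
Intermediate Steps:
Y(r, w) = w**2 - 8*r (Y(r, w) = -8*r + w**2 = w**2 - 8*r)
X = -2972
n(P, q) = 40 - P**2 (n(P, q) = -(P**2 - 8*5) = -(P**2 - 40) = -(-40 + P**2) = 40 - P**2)
X - n(115, v) = -2972 - (40 - 1*115**2) = -2972 - (40 - 1*13225) = -2972 - (40 - 13225) = -2972 - 1*(-13185) = -2972 + 13185 = 10213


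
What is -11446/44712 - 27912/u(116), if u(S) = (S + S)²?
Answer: -29126107/37602792 ≈ -0.77457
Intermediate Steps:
u(S) = 4*S² (u(S) = (2*S)² = 4*S²)
-11446/44712 - 27912/u(116) = -11446/44712 - 27912/(4*116²) = -11446*1/44712 - 27912/(4*13456) = -5723/22356 - 27912/53824 = -5723/22356 - 27912*1/53824 = -5723/22356 - 3489/6728 = -29126107/37602792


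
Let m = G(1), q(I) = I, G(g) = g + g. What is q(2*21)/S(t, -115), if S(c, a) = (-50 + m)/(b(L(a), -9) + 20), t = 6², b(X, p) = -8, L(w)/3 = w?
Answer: -21/2 ≈ -10.500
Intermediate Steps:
G(g) = 2*g
L(w) = 3*w
m = 2 (m = 2*1 = 2)
t = 36
S(c, a) = -4 (S(c, a) = (-50 + 2)/(-8 + 20) = -48/12 = -48*1/12 = -4)
q(2*21)/S(t, -115) = (2*21)/(-4) = 42*(-¼) = -21/2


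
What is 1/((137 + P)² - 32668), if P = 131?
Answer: 1/39156 ≈ 2.5539e-5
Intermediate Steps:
1/((137 + P)² - 32668) = 1/((137 + 131)² - 32668) = 1/(268² - 32668) = 1/(71824 - 32668) = 1/39156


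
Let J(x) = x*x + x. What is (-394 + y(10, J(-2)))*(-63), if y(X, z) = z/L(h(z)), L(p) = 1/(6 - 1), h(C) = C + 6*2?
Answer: 24192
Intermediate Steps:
J(x) = x + x² (J(x) = x² + x = x + x²)
h(C) = 12 + C (h(C) = C + 12 = 12 + C)
L(p) = ⅕ (L(p) = 1/5 = ⅕)
y(X, z) = 5*z (y(X, z) = z/(⅕) = z*5 = 5*z)
(-394 + y(10, J(-2)))*(-63) = (-394 + 5*(-2*(1 - 2)))*(-63) = (-394 + 5*(-2*(-1)))*(-63) = (-394 + 5*2)*(-63) = (-394 + 10)*(-63) = -384*(-63) = 24192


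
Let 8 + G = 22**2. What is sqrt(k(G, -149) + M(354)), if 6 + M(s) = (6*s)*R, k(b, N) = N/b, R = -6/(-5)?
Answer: sqrt(3600415805)/1190 ≈ 50.423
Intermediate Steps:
G = 476 (G = -8 + 22**2 = -8 + 484 = 476)
R = 6/5 (R = -6*(-1/5) = 6/5 ≈ 1.2000)
M(s) = -6 + 36*s/5 (M(s) = -6 + (6*s)*(6/5) = -6 + 36*s/5)
sqrt(k(G, -149) + M(354)) = sqrt(-149/476 + (-6 + (36/5)*354)) = sqrt(-149*1/476 + (-6 + 12744/5)) = sqrt(-149/476 + 12714/5) = sqrt(6051119/2380) = sqrt(3600415805)/1190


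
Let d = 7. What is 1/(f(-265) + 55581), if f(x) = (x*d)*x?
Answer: 1/547156 ≈ 1.8276e-6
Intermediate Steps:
f(x) = 7*x**2 (f(x) = (x*7)*x = (7*x)*x = 7*x**2)
1/(f(-265) + 55581) = 1/(7*(-265)**2 + 55581) = 1/(7*70225 + 55581) = 1/(491575 + 55581) = 1/547156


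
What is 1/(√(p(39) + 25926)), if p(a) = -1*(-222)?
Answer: √6537/13074 ≈ 0.0061842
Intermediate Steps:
p(a) = 222
1/(√(p(39) + 25926)) = 1/(√(222 + 25926)) = 1/(√26148) = 1/(2*√6537) = √6537/13074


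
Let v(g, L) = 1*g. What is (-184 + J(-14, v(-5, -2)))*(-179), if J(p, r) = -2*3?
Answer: 34010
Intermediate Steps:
v(g, L) = g
J(p, r) = -6
(-184 + J(-14, v(-5, -2)))*(-179) = (-184 - 6)*(-179) = -190*(-179) = 34010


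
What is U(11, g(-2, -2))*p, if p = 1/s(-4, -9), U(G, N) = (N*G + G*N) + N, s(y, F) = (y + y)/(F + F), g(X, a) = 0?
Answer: 0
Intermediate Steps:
s(y, F) = y/F (s(y, F) = (2*y)/((2*F)) = (2*y)*(1/(2*F)) = y/F)
U(G, N) = N + 2*G*N (U(G, N) = (G*N + G*N) + N = 2*G*N + N = N + 2*G*N)
p = 9/4 (p = 1/(-4/(-9)) = 1/(-4*(-⅑)) = 1/(4/9) = 9/4 ≈ 2.2500)
U(11, g(-2, -2))*p = (0*(1 + 2*11))*(9/4) = (0*(1 + 22))*(9/4) = (0*23)*(9/4) = 0*(9/4) = 0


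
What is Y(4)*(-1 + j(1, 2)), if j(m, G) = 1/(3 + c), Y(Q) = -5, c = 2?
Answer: 4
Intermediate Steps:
j(m, G) = ⅕ (j(m, G) = 1/(3 + 2) = 1/5 = ⅕)
Y(4)*(-1 + j(1, 2)) = -5*(-1 + ⅕) = -5*(-⅘) = 4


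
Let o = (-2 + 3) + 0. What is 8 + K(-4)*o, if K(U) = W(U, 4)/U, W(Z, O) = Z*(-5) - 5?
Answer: 17/4 ≈ 4.2500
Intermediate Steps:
o = 1 (o = 1 + 0 = 1)
W(Z, O) = -5 - 5*Z (W(Z, O) = -5*Z - 5 = -5 - 5*Z)
K(U) = (-5 - 5*U)/U
8 + K(-4)*o = 8 + (-5 - 5/(-4))*1 = 8 + (-5 - 5*(-1/4))*1 = 8 + (-5 + 5/4)*1 = 8 - 15/4*1 = 8 - 15/4 = 17/4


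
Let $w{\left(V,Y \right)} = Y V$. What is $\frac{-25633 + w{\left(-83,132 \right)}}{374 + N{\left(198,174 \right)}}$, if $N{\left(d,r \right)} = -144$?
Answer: $- \frac{36589}{230} \approx -159.08$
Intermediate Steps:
$w{\left(V,Y \right)} = V Y$
$\frac{-25633 + w{\left(-83,132 \right)}}{374 + N{\left(198,174 \right)}} = \frac{-25633 - 10956}{374 - 144} = \frac{-25633 - 10956}{230} = \left(-36589\right) \frac{1}{230} = - \frac{36589}{230}$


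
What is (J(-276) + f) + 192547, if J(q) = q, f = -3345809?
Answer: -3153538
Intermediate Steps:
(J(-276) + f) + 192547 = (-276 - 3345809) + 192547 = -3346085 + 192547 = -3153538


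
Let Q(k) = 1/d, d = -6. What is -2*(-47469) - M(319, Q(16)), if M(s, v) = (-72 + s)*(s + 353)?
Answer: -71046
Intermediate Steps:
Q(k) = -⅙ (Q(k) = 1/(-6) = -⅙)
M(s, v) = (-72 + s)*(353 + s)
-2*(-47469) - M(319, Q(16)) = -2*(-47469) - (-25416 + 319² + 281*319) = 94938 - (-25416 + 101761 + 89639) = 94938 - 1*165984 = 94938 - 165984 = -71046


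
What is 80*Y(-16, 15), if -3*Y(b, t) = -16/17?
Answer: 1280/51 ≈ 25.098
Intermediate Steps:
Y(b, t) = 16/51 (Y(b, t) = -(-16)/(3*17) = -⅓*(-16/17) = 16/51)
80*Y(-16, 15) = 80*(16/51) = 1280/51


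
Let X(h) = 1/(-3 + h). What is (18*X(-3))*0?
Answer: 0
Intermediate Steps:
(18*X(-3))*0 = (18/(-3 - 3))*0 = (18/(-6))*0 = (18*(-⅙))*0 = -3*0 = 0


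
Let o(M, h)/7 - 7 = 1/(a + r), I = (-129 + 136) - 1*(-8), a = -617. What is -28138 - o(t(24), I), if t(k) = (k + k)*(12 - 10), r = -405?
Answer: -4115301/146 ≈ -28187.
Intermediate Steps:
t(k) = 4*k (t(k) = (2*k)*2 = 4*k)
I = 15 (I = 7 + 8 = 15)
o(M, h) = 7153/146 (o(M, h) = 49 + 7/(-617 - 405) = 49 + 7/(-1022) = 49 + 7*(-1/1022) = 49 - 1/146 = 7153/146)
-28138 - o(t(24), I) = -28138 - 1*7153/146 = -28138 - 7153/146 = -4115301/146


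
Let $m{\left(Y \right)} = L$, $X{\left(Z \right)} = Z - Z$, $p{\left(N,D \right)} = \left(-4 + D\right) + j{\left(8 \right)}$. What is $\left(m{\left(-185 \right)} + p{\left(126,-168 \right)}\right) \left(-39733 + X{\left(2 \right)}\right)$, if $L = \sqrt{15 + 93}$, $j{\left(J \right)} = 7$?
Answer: $6555945 - 238398 \sqrt{3} \approx 6.143 \cdot 10^{6}$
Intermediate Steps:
$p{\left(N,D \right)} = 3 + D$ ($p{\left(N,D \right)} = \left(-4 + D\right) + 7 = 3 + D$)
$L = 6 \sqrt{3}$ ($L = \sqrt{108} = 6 \sqrt{3} \approx 10.392$)
$X{\left(Z \right)} = 0$
$m{\left(Y \right)} = 6 \sqrt{3}$
$\left(m{\left(-185 \right)} + p{\left(126,-168 \right)}\right) \left(-39733 + X{\left(2 \right)}\right) = \left(6 \sqrt{3} + \left(3 - 168\right)\right) \left(-39733 + 0\right) = \left(6 \sqrt{3} - 165\right) \left(-39733\right) = \left(-165 + 6 \sqrt{3}\right) \left(-39733\right) = 6555945 - 238398 \sqrt{3}$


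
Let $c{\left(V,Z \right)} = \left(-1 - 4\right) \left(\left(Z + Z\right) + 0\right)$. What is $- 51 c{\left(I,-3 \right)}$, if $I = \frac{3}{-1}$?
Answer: $-1530$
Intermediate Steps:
$I = -3$ ($I = 3 \left(-1\right) = -3$)
$c{\left(V,Z \right)} = - 10 Z$ ($c{\left(V,Z \right)} = - 5 \left(2 Z + 0\right) = - 5 \cdot 2 Z = - 10 Z$)
$- 51 c{\left(I,-3 \right)} = - 51 \left(\left(-10\right) \left(-3\right)\right) = \left(-51\right) 30 = -1530$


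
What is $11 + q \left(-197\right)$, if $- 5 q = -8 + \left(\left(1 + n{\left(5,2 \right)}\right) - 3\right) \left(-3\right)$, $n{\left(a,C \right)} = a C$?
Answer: $- \frac{6249}{5} \approx -1249.8$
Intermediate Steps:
$n{\left(a,C \right)} = C a$
$q = \frac{32}{5}$ ($q = - \frac{-8 + \left(\left(1 + 2 \cdot 5\right) - 3\right) \left(-3\right)}{5} = - \frac{-8 + \left(\left(1 + 10\right) - 3\right) \left(-3\right)}{5} = - \frac{-8 + \left(11 - 3\right) \left(-3\right)}{5} = - \frac{-8 + 8 \left(-3\right)}{5} = - \frac{-8 - 24}{5} = \left(- \frac{1}{5}\right) \left(-32\right) = \frac{32}{5} \approx 6.4$)
$11 + q \left(-197\right) = 11 + \frac{32}{5} \left(-197\right) = 11 - \frac{6304}{5} = - \frac{6249}{5}$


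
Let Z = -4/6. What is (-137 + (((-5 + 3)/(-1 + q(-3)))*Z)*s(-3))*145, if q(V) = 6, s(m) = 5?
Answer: -59015/3 ≈ -19672.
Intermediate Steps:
Z = -⅔ (Z = -4*⅙ = -⅔ ≈ -0.66667)
(-137 + (((-5 + 3)/(-1 + q(-3)))*Z)*s(-3))*145 = (-137 + (((-5 + 3)/(-1 + 6))*(-⅔))*5)*145 = (-137 + (-2/5*(-⅔))*5)*145 = (-137 + (-2*⅕*(-⅔))*5)*145 = (-137 - ⅖*(-⅔)*5)*145 = (-137 + (4/15)*5)*145 = (-137 + 4/3)*145 = -407/3*145 = -59015/3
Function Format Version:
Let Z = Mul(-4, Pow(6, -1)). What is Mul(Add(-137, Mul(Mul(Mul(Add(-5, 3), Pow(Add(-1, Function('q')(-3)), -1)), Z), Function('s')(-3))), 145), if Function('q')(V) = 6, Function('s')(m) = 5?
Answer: Rational(-59015, 3) ≈ -19672.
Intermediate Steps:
Z = Rational(-2, 3) (Z = Mul(-4, Rational(1, 6)) = Rational(-2, 3) ≈ -0.66667)
Mul(Add(-137, Mul(Mul(Mul(Add(-5, 3), Pow(Add(-1, Function('q')(-3)), -1)), Z), Function('s')(-3))), 145) = Mul(Add(-137, Mul(Mul(Mul(Add(-5, 3), Pow(Add(-1, 6), -1)), Rational(-2, 3)), 5)), 145) = Mul(Add(-137, Mul(Mul(Mul(-2, Pow(5, -1)), Rational(-2, 3)), 5)), 145) = Mul(Add(-137, Mul(Mul(Mul(-2, Rational(1, 5)), Rational(-2, 3)), 5)), 145) = Mul(Add(-137, Mul(Mul(Rational(-2, 5), Rational(-2, 3)), 5)), 145) = Mul(Add(-137, Mul(Rational(4, 15), 5)), 145) = Mul(Add(-137, Rational(4, 3)), 145) = Mul(Rational(-407, 3), 145) = Rational(-59015, 3)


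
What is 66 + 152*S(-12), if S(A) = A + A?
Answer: -3582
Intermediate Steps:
S(A) = 2*A
66 + 152*S(-12) = 66 + 152*(2*(-12)) = 66 + 152*(-24) = 66 - 3648 = -3582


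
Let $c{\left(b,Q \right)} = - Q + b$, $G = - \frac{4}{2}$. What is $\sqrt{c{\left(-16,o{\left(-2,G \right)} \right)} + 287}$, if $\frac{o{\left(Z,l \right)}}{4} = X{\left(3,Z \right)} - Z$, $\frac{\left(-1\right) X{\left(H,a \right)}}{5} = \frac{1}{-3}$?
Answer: $\frac{\sqrt{2307}}{3} \approx 16.01$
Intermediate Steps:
$X{\left(H,a \right)} = \frac{5}{3}$ ($X{\left(H,a \right)} = - \frac{5}{-3} = \left(-5\right) \left(- \frac{1}{3}\right) = \frac{5}{3}$)
$G = -2$ ($G = \left(-4\right) \frac{1}{2} = -2$)
$o{\left(Z,l \right)} = \frac{20}{3} - 4 Z$ ($o{\left(Z,l \right)} = 4 \left(\frac{5}{3} - Z\right) = \frac{20}{3} - 4 Z$)
$c{\left(b,Q \right)} = b - Q$
$\sqrt{c{\left(-16,o{\left(-2,G \right)} \right)} + 287} = \sqrt{\left(-16 - \left(\frac{20}{3} - -8\right)\right) + 287} = \sqrt{\left(-16 - \left(\frac{20}{3} + 8\right)\right) + 287} = \sqrt{\left(-16 - \frac{44}{3}\right) + 287} = \sqrt{- \frac{92}{3} + 287} = \sqrt{\frac{769}{3}} = \frac{\sqrt{2307}}{3}$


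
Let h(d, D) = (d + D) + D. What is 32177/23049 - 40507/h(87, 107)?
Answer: -923960566/6937749 ≈ -133.18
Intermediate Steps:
h(d, D) = d + 2*D (h(d, D) = (D + d) + D = d + 2*D)
32177/23049 - 40507/h(87, 107) = 32177/23049 - 40507/(87 + 2*107) = 32177*(1/23049) - 40507/(87 + 214) = 32177/23049 - 40507/301 = -923960566/6937749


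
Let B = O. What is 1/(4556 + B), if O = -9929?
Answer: -1/5373 ≈ -0.00018612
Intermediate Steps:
B = -9929
1/(4556 + B) = 1/(4556 - 9929) = 1/(-5373) = -1/5373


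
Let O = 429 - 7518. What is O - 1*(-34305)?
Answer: 27216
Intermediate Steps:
O = -7089
O - 1*(-34305) = -7089 - 1*(-34305) = -7089 + 34305 = 27216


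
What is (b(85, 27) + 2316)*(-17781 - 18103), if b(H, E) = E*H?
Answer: -165461124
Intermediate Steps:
(b(85, 27) + 2316)*(-17781 - 18103) = (27*85 + 2316)*(-17781 - 18103) = (2295 + 2316)*(-35884) = 4611*(-35884) = -165461124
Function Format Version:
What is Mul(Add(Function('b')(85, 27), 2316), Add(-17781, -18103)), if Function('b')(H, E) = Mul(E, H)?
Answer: -165461124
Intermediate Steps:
Mul(Add(Function('b')(85, 27), 2316), Add(-17781, -18103)) = Mul(Add(Mul(27, 85), 2316), Add(-17781, -18103)) = Mul(Add(2295, 2316), -35884) = Mul(4611, -35884) = -165461124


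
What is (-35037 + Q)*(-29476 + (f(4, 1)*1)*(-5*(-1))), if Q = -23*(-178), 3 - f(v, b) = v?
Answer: 912230583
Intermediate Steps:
f(v, b) = 3 - v
Q = 4094
(-35037 + Q)*(-29476 + (f(4, 1)*1)*(-5*(-1))) = (-35037 + 4094)*(-29476 + ((3 - 1*4)*1)*(-5*(-1))) = -30943*(-29476 + ((3 - 4)*1)*5) = -30943*(-29476 - 1*1*5) = -30943*(-29476 - 1*5) = -30943*(-29476 - 5) = -30943*(-29481) = 912230583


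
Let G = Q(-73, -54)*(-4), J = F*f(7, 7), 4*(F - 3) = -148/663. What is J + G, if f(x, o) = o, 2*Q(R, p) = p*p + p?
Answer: -3781348/663 ≈ -5703.4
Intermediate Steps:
F = 1952/663 (F = 3 + (-148/663)/4 = 3 + (-148*1/663)/4 = 3 + (¼)*(-148/663) = 3 - 37/663 = 1952/663 ≈ 2.9442)
Q(R, p) = p/2 + p²/2 (Q(R, p) = (p*p + p)/2 = (p² + p)/2 = (p + p²)/2 = p/2 + p²/2)
J = 13664/663 (J = (1952/663)*7 = 13664/663 ≈ 20.609)
G = -5724 (G = ((½)*(-54)*(1 - 54))*(-4) = ((½)*(-54)*(-53))*(-4) = 1431*(-4) = -5724)
J + G = 13664/663 - 5724 = -3781348/663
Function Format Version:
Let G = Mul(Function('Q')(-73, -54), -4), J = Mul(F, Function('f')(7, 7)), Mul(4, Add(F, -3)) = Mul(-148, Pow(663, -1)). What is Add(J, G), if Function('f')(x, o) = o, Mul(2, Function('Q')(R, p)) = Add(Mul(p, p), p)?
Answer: Rational(-3781348, 663) ≈ -5703.4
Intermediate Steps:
F = Rational(1952, 663) (F = Add(3, Mul(Rational(1, 4), Mul(-148, Pow(663, -1)))) = Add(3, Mul(Rational(1, 4), Mul(-148, Rational(1, 663)))) = Add(3, Mul(Rational(1, 4), Rational(-148, 663))) = Add(3, Rational(-37, 663)) = Rational(1952, 663) ≈ 2.9442)
Function('Q')(R, p) = Add(Mul(Rational(1, 2), p), Mul(Rational(1, 2), Pow(p, 2))) (Function('Q')(R, p) = Mul(Rational(1, 2), Add(Mul(p, p), p)) = Mul(Rational(1, 2), Add(Pow(p, 2), p)) = Mul(Rational(1, 2), Add(p, Pow(p, 2))) = Add(Mul(Rational(1, 2), p), Mul(Rational(1, 2), Pow(p, 2))))
J = Rational(13664, 663) (J = Mul(Rational(1952, 663), 7) = Rational(13664, 663) ≈ 20.609)
G = -5724 (G = Mul(Mul(Rational(1, 2), -54, Add(1, -54)), -4) = Mul(Mul(Rational(1, 2), -54, -53), -4) = Mul(1431, -4) = -5724)
Add(J, G) = Add(Rational(13664, 663), -5724) = Rational(-3781348, 663)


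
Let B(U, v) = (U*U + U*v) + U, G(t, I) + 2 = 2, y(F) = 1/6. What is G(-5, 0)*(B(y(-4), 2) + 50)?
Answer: 0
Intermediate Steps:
y(F) = ⅙
G(t, I) = 0 (G(t, I) = -2 + 2 = 0)
B(U, v) = U + U² + U*v (B(U, v) = (U² + U*v) + U = U + U² + U*v)
G(-5, 0)*(B(y(-4), 2) + 50) = 0*((1 + ⅙ + 2)/6 + 50) = 0*((⅙)*(19/6) + 50) = 0*(19/36 + 50) = 0*(1819/36) = 0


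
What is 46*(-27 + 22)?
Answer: -230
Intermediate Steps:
46*(-27 + 22) = 46*(-5) = -230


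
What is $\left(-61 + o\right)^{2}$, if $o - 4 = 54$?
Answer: $9$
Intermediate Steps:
$o = 58$ ($o = 4 + 54 = 58$)
$\left(-61 + o\right)^{2} = \left(-61 + 58\right)^{2} = \left(-3\right)^{2} = 9$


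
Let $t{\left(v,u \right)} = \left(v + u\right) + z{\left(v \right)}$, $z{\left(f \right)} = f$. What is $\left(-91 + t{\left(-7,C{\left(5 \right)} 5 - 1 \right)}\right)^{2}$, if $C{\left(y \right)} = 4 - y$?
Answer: $12321$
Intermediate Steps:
$t{\left(v,u \right)} = u + 2 v$ ($t{\left(v,u \right)} = \left(v + u\right) + v = \left(u + v\right) + v = u + 2 v$)
$\left(-91 + t{\left(-7,C{\left(5 \right)} 5 - 1 \right)}\right)^{2} = \left(-91 + \left(\left(\left(4 - 5\right) 5 - 1\right) + 2 \left(-7\right)\right)\right)^{2} = \left(-91 - \left(15 - \left(4 - 5\right) 5\right)\right)^{2} = \left(-91 - 20\right)^{2} = \left(-111\right)^{2} = 12321$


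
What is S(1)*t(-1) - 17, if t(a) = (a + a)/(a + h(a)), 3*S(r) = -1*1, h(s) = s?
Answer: -52/3 ≈ -17.333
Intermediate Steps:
S(r) = -⅓ (S(r) = (-1*1)/3 = (⅓)*(-1) = -⅓)
t(a) = 1 (t(a) = (a + a)/(a + a) = (2*a)/((2*a)) = (2*a)*(1/(2*a)) = 1)
S(1)*t(-1) - 17 = -⅓*1 - 17 = -⅓ - 17 = -52/3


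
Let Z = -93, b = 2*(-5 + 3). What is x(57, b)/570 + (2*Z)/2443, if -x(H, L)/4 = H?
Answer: -5816/12215 ≈ -0.47614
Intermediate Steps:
b = -4 (b = 2*(-2) = -4)
x(H, L) = -4*H
x(57, b)/570 + (2*Z)/2443 = -4*57/570 + (2*(-93))/2443 = -228*1/570 - 186*1/2443 = -⅖ - 186/2443 = -5816/12215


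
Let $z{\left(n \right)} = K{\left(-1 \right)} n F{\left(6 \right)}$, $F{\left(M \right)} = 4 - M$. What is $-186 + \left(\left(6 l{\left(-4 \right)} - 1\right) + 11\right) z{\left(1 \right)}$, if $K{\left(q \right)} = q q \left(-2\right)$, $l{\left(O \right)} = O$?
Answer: $-242$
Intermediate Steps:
$K{\left(q \right)} = - 2 q^{2}$ ($K{\left(q \right)} = q^{2} \left(-2\right) = - 2 q^{2}$)
$z{\left(n \right)} = 4 n$ ($z{\left(n \right)} = - 2 \left(-1\right)^{2} n \left(4 - 6\right) = \left(-2\right) 1 n \left(4 - 6\right) = - 2 n \left(-2\right) = 4 n$)
$-186 + \left(\left(6 l{\left(-4 \right)} - 1\right) + 11\right) z{\left(1 \right)} = -186 + \left(\left(6 \left(-4\right) - 1\right) + 11\right) 4 \cdot 1 = -186 + \left(\left(-24 - 1\right) + 11\right) 4 = -186 + \left(-25 + 11\right) 4 = -186 - 56 = -242$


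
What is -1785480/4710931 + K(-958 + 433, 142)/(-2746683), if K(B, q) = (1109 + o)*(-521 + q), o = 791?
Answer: -1511806149740/12939434091873 ≈ -0.11684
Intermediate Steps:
K(B, q) = -989900 + 1900*q (K(B, q) = (1109 + 791)*(-521 + q) = 1900*(-521 + q) = -989900 + 1900*q)
-1785480/4710931 + K(-958 + 433, 142)/(-2746683) = -1785480/4710931 + (-989900 + 1900*142)/(-2746683) = -1785480*1/4710931 + (-989900 + 269800)*(-1/2746683) = -1785480/4710931 - 720100*(-1/2746683) = -1785480/4710931 + 720100/2746683 = -1511806149740/12939434091873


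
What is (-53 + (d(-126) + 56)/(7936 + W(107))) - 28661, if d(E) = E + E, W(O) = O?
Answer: -32992414/1149 ≈ -28714.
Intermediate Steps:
d(E) = 2*E
(-53 + (d(-126) + 56)/(7936 + W(107))) - 28661 = (-53 + (2*(-126) + 56)/(7936 + 107)) - 28661 = (-53 + (-252 + 56)/8043) - 28661 = (-53 - 196*1/8043) - 28661 = (-53 - 28/1149) - 28661 = -60925/1149 - 28661 = -32992414/1149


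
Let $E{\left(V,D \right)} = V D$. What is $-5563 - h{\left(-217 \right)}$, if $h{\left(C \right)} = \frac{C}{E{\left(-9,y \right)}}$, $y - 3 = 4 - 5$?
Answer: $- \frac{100351}{18} \approx -5575.1$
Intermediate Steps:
$y = 2$ ($y = 3 + \left(4 - 5\right) = 3 - 1 = 2$)
$E{\left(V,D \right)} = D V$
$h{\left(C \right)} = - \frac{C}{18}$ ($h{\left(C \right)} = \frac{C}{2 \left(-9\right)} = \frac{C}{-18} = C \left(- \frac{1}{18}\right) = - \frac{C}{18}$)
$-5563 - h{\left(-217 \right)} = -5563 - \left(- \frac{1}{18}\right) \left(-217\right) = -5563 - \frac{217}{18} = - \frac{100351}{18}$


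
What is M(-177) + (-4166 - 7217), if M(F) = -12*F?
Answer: -9259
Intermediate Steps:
M(-177) + (-4166 - 7217) = -12*(-177) + (-4166 - 7217) = 2124 - 11383 = -9259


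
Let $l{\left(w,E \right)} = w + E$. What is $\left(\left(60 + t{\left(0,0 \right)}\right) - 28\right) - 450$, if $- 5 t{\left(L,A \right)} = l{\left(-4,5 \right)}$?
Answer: $- \frac{2091}{5} \approx -418.2$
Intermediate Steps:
$l{\left(w,E \right)} = E + w$
$t{\left(L,A \right)} = - \frac{1}{5}$ ($t{\left(L,A \right)} = - \frac{5 - 4}{5} = \left(- \frac{1}{5}\right) 1 = - \frac{1}{5}$)
$\left(\left(60 + t{\left(0,0 \right)}\right) - 28\right) - 450 = \left(\left(60 - \frac{1}{5}\right) - 28\right) - 450 = \left(\frac{299}{5} - 28\right) - 450 = \frac{159}{5} - 450 = - \frac{2091}{5}$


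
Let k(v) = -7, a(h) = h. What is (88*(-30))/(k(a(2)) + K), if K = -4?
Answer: 240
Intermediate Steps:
(88*(-30))/(k(a(2)) + K) = (88*(-30))/(-7 - 4) = -2640/(-11) = -2640*(-1/11) = 240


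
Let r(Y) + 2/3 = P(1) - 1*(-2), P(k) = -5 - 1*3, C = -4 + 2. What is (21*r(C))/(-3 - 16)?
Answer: 140/19 ≈ 7.3684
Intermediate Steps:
C = -2
P(k) = -8 (P(k) = -5 - 3 = -8)
r(Y) = -20/3 (r(Y) = -2/3 + (-8 - 1*(-2)) = -2/3 + (-8 + 2) = -2/3 - 6 = -20/3)
(21*r(C))/(-3 - 16) = (21*(-20/3))/(-3 - 16) = -140/(-19) = -140*(-1/19) = 140/19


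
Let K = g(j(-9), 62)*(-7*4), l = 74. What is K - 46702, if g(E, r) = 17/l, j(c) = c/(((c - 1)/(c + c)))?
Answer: -1728212/37 ≈ -46708.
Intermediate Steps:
j(c) = 2*c²/(-1 + c) (j(c) = c/(((-1 + c)/((2*c)))) = c/(((-1 + c)*(1/(2*c)))) = c/(((-1 + c)/(2*c))) = c*(2*c/(-1 + c)) = 2*c²/(-1 + c))
g(E, r) = 17/74
K = -238/37 (K = 17*(-7*4)/74 = (17/74)*(-28) = -238/37 ≈ -6.4324)
K - 46702 = -238/37 - 46702 = -1728212/37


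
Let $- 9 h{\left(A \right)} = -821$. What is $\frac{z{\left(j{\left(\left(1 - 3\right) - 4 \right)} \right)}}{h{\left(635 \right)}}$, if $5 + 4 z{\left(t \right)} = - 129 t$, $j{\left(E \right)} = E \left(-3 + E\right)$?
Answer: $- \frac{62739}{3284} \approx -19.104$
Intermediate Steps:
$h{\left(A \right)} = \frac{821}{9}$ ($h{\left(A \right)} = \left(- \frac{1}{9}\right) \left(-821\right) = \frac{821}{9}$)
$z{\left(t \right)} = - \frac{5}{4} - \frac{129 t}{4}$ ($z{\left(t \right)} = - \frac{5}{4} + \frac{\left(-129\right) t}{4} = - \frac{5}{4} - \frac{129 t}{4}$)
$\frac{z{\left(j{\left(\left(1 - 3\right) - 4 \right)} \right)}}{h{\left(635 \right)}} = \frac{- \frac{5}{4} - \frac{129 \left(\left(1 - 3\right) - 4\right) \left(-3 + \left(\left(1 - 3\right) - 4\right)\right)}{4}}{\frac{821}{9}} = \left(- \frac{5}{4} - \frac{129 \left(-2 - 4\right) \left(-3 - 6\right)}{4}\right) \frac{9}{821} = \left(- \frac{5}{4} - \frac{129 \left(- 6 \left(-3 - 6\right)\right)}{4}\right) \frac{9}{821} = \left(- \frac{5}{4} - \frac{129 \left(\left(-6\right) \left(-9\right)\right)}{4}\right) \frac{9}{821} = \left(- \frac{5}{4} - \frac{3483}{2}\right) \frac{9}{821} = \left(- \frac{6971}{4}\right) \frac{9}{821} = - \frac{62739}{3284}$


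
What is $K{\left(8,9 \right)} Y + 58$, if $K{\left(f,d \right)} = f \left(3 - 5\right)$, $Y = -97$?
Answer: $1610$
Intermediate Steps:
$K{\left(f,d \right)} = - 2 f$ ($K{\left(f,d \right)} = f \left(-2\right) = - 2 f$)
$K{\left(8,9 \right)} Y + 58 = \left(-2\right) 8 \left(-97\right) + 58 = \left(-16\right) \left(-97\right) + 58 = 1552 + 58 = 1610$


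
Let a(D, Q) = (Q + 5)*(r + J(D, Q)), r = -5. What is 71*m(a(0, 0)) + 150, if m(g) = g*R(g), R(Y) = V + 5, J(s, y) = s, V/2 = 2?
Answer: -15825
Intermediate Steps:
V = 4 (V = 2*2 = 4)
R(Y) = 9 (R(Y) = 4 + 5 = 9)
a(D, Q) = (-5 + D)*(5 + Q) (a(D, Q) = (Q + 5)*(-5 + D) = (5 + Q)*(-5 + D) = (-5 + D)*(5 + Q))
m(g) = 9*g (m(g) = g*9 = 9*g)
71*m(a(0, 0)) + 150 = 71*(9*(-25 - 5*0 + 5*0 + 0*0)) + 150 = 71*(9*(-25 + 0 + 0 + 0)) + 150 = 71*(9*(-25)) + 150 = 71*(-225) + 150 = -15975 + 150 = -15825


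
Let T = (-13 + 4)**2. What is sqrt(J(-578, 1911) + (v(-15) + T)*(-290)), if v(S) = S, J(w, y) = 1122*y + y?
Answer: sqrt(2126913) ≈ 1458.4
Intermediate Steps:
J(w, y) = 1123*y
T = 81 (T = (-9)**2 = 81)
sqrt(J(-578, 1911) + (v(-15) + T)*(-290)) = sqrt(1123*1911 + (-15 + 81)*(-290)) = sqrt(2146053 + 66*(-290)) = sqrt(2146053 - 19140) = sqrt(2126913)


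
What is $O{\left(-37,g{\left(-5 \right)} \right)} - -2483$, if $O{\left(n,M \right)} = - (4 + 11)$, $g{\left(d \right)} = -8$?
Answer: $2468$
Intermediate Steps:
$O{\left(n,M \right)} = -15$ ($O{\left(n,M \right)} = \left(-1\right) 15 = -15$)
$O{\left(-37,g{\left(-5 \right)} \right)} - -2483 = -15 - -2483 = -15 + 2483 = 2468$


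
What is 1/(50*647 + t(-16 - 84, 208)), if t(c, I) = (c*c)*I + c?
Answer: 1/2112250 ≈ 4.7343e-7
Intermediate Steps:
t(c, I) = c + I*c² (t(c, I) = c²*I + c = I*c² + c = c + I*c²)
1/(50*647 + t(-16 - 84, 208)) = 1/(50*647 + (-16 - 84)*(1 + 208*(-16 - 84))) = 1/(32350 - 100*(1 + 208*(-100))) = 1/(32350 - 100*(1 - 20800)) = 1/(32350 - 100*(-20799)) = 1/(32350 + 2079900) = 1/2112250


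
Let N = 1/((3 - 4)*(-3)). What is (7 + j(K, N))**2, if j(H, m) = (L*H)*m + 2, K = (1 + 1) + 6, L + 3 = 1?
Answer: 121/9 ≈ 13.444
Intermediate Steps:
L = -2 (L = -3 + 1 = -2)
K = 8 (K = 2 + 6 = 8)
N = 1/3 (N = -1/3/(-1) = -1*(-1/3) = 1/3 ≈ 0.33333)
j(H, m) = 2 - 2*H*m (j(H, m) = (-2*H)*m + 2 = -2*H*m + 2 = 2 - 2*H*m)
(7 + j(K, N))**2 = (7 + (2 - 2*8*1/3))**2 = (7 + (2 - 16/3))**2 = (7 - 10/3)**2 = (11/3)**2 = 121/9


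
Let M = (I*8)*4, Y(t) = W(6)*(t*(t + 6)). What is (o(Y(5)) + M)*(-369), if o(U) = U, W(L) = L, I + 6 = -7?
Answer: 31734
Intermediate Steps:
I = -13 (I = -6 - 7 = -13)
Y(t) = 6*t*(6 + t) (Y(t) = 6*(t*(t + 6)) = 6*(t*(6 + t)) = 6*t*(6 + t))
M = -416 (M = -13*8*4 = -104*4 = -416)
(o(Y(5)) + M)*(-369) = (6*5*(6 + 5) - 416)*(-369) = (6*5*11 - 416)*(-369) = (330 - 416)*(-369) = -86*(-369) = 31734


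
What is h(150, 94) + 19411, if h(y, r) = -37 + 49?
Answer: 19423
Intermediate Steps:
h(y, r) = 12
h(150, 94) + 19411 = 12 + 19411 = 19423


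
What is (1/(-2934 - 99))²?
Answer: 1/9199089 ≈ 1.0871e-7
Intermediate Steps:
(1/(-2934 - 99))² = (1/(-3033))² = (-1/3033)² = 1/9199089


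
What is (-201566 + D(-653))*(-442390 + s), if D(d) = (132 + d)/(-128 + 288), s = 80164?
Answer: 5841090033153/80 ≈ 7.3014e+10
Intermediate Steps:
D(d) = 33/40 + d/160 (D(d) = (132 + d)/160 = (132 + d)*(1/160) = 33/40 + d/160)
(-201566 + D(-653))*(-442390 + s) = (-201566 + (33/40 + (1/160)*(-653)))*(-442390 + 80164) = (-201566 + (33/40 - 653/160))*(-362226) = (-201566 - 521/160)*(-362226) = -32251081/160*(-362226) = 5841090033153/80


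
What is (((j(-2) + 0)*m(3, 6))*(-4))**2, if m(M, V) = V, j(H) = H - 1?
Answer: 5184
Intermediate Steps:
j(H) = -1 + H
(((j(-2) + 0)*m(3, 6))*(-4))**2 = ((((-1 - 2) + 0)*6)*(-4))**2 = (((-3 + 0)*6)*(-4))**2 = (-3*6*(-4))**2 = (-18*(-4))**2 = 72**2 = 5184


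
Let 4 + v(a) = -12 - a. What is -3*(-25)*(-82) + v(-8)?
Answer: -6158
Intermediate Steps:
v(a) = -16 - a (v(a) = -4 + (-12 - a) = -16 - a)
-3*(-25)*(-82) + v(-8) = -3*(-25)*(-82) + (-16 - 1*(-8)) = 75*(-82) + (-16 + 8) = -6150 - 8 = -6158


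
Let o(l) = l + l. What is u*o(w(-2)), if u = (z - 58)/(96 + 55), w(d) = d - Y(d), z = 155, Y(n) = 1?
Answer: -582/151 ≈ -3.8543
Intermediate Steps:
w(d) = -1 + d (w(d) = d - 1*1 = d - 1 = -1 + d)
u = 97/151 (u = (155 - 58)/(96 + 55) = 97/151 ≈ 0.64238)
o(l) = 2*l
u*o(w(-2)) = 97*(2*(-1 - 2))/151 = 97*(2*(-3))/151 = (97/151)*(-6) = -582/151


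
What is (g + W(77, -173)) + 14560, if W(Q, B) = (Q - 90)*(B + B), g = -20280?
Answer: -1222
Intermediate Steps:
W(Q, B) = 2*B*(-90 + Q) (W(Q, B) = (-90 + Q)*(2*B) = 2*B*(-90 + Q))
(g + W(77, -173)) + 14560 = (-20280 + 2*(-173)*(-90 + 77)) + 14560 = (-20280 + 2*(-173)*(-13)) + 14560 = (-20280 + 4498) + 14560 = -15782 + 14560 = -1222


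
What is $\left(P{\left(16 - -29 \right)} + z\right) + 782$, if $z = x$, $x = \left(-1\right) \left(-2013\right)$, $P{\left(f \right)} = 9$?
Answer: $2804$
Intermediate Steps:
$x = 2013$
$z = 2013$
$\left(P{\left(16 - -29 \right)} + z\right) + 782 = \left(9 + 2013\right) + 782 = 2022 + 782 = 2804$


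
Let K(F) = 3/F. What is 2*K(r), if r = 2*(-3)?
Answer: -1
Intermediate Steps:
r = -6
2*K(r) = 2*(3/(-6)) = 2*(3*(-⅙)) = 2*(-½) = -1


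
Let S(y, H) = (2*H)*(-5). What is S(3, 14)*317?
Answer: -44380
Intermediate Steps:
S(y, H) = -10*H
S(3, 14)*317 = -10*14*317 = -140*317 = -44380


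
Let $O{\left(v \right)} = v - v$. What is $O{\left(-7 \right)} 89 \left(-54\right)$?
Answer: $0$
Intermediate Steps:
$O{\left(v \right)} = 0$
$O{\left(-7 \right)} 89 \left(-54\right) = 0 \cdot 89 \left(-54\right) = 0 \left(-54\right) = 0$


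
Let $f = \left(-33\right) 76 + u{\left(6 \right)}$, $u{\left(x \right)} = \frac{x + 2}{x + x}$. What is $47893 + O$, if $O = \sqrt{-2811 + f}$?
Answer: $47893 + \frac{i \sqrt{47865}}{3} \approx 47893.0 + 72.927 i$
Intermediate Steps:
$u{\left(x \right)} = \frac{2 + x}{2 x}$
$f = - \frac{7522}{3}$ ($f = \left(-33\right) 76 + \frac{2 + 6}{2 \cdot 6} = -2508 + \frac{1}{2} \cdot \frac{1}{6} \cdot 8 = -2508 + \frac{2}{3} = - \frac{7522}{3} \approx -2507.3$)
$O = \frac{i \sqrt{47865}}{3}$ ($O = \sqrt{-2811 - \frac{7522}{3}} = \sqrt{- \frac{15955}{3}} = \frac{i \sqrt{47865}}{3} \approx 72.927 i$)
$47893 + O = 47893 + \frac{i \sqrt{47865}}{3}$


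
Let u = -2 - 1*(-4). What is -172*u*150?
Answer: -51600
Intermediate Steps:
u = 2 (u = -2 + 4 = 2)
-172*u*150 = -172*2*150 = -344*150 = -51600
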